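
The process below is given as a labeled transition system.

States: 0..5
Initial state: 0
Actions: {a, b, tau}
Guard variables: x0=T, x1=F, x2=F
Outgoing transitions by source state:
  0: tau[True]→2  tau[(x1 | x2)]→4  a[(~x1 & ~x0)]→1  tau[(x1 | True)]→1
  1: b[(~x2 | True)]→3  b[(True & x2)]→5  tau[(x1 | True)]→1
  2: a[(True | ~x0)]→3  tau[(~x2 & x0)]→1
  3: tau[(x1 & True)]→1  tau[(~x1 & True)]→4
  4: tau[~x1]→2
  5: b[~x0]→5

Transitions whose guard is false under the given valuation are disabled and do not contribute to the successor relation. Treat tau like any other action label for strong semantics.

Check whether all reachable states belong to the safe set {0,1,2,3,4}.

Answer: INVARIANT HOLDS

Analysis:
Inv-set: {0,1,2,3,4}
R = {0,1,2,3,4}
  0: ✓
  1: ✓
  2: ✓
  3: ✓
  4: ✓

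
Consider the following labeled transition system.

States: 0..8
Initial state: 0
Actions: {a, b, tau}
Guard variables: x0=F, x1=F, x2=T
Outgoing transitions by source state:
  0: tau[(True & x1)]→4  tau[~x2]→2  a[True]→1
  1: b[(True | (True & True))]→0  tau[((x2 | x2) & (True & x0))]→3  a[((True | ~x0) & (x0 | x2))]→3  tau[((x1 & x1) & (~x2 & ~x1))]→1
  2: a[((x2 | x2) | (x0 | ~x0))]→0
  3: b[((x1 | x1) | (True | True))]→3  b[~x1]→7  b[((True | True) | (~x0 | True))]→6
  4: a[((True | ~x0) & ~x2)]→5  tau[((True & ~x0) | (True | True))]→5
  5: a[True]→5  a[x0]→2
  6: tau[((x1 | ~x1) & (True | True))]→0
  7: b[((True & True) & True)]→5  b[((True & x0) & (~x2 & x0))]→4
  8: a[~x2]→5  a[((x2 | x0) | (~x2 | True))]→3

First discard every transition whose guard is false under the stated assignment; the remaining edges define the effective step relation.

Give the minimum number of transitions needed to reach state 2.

BFS to 2:
  Layer 0: {0}
  Layer 1: {1}
  Layer 2: {3}
  Layer 3: {6,7}
  Layer 4: {5}
2 never appears.

Answer: UNREACHABLE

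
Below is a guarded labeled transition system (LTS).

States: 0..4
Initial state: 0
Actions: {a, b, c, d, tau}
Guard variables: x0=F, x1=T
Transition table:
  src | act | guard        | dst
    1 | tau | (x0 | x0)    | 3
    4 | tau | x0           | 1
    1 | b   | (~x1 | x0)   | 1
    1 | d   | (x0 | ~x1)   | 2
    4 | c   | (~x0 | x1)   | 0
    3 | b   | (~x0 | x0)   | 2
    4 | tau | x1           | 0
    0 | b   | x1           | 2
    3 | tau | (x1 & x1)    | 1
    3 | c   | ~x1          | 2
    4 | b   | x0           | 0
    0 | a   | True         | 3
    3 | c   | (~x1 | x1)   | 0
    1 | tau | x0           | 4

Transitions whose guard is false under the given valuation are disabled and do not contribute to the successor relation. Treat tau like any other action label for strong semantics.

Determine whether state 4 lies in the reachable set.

Answer: UNREACHABLE

Working:
After dropping false guards: 7 live edges.
Layer 0: {0}
Layer 1: {2,3}  now seen {0,2,3}
Layer 2: {1}  now seen {0,1,2,3}
Reach set: {0,1,2,3}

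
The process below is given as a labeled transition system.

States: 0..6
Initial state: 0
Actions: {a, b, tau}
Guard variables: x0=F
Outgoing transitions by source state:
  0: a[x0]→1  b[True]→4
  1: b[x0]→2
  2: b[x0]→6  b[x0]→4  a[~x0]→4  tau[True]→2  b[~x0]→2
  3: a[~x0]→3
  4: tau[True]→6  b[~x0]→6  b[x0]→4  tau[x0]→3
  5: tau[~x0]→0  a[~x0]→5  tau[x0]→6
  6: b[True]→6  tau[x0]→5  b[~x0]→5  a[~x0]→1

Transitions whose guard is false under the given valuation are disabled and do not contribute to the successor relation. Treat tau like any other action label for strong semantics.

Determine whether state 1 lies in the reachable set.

Answer: REACHABLE

Analysis:
12 transition(s) survive guard evaluation.
depth 0: {0}
depth 1: {4}  total {0,4}
depth 2: {6}  total {0,4,6}
depth 3: {1,5}  total {0,1,4,5,6}
Reach set: {0,1,4,5,6}
witness 1: b·tau·a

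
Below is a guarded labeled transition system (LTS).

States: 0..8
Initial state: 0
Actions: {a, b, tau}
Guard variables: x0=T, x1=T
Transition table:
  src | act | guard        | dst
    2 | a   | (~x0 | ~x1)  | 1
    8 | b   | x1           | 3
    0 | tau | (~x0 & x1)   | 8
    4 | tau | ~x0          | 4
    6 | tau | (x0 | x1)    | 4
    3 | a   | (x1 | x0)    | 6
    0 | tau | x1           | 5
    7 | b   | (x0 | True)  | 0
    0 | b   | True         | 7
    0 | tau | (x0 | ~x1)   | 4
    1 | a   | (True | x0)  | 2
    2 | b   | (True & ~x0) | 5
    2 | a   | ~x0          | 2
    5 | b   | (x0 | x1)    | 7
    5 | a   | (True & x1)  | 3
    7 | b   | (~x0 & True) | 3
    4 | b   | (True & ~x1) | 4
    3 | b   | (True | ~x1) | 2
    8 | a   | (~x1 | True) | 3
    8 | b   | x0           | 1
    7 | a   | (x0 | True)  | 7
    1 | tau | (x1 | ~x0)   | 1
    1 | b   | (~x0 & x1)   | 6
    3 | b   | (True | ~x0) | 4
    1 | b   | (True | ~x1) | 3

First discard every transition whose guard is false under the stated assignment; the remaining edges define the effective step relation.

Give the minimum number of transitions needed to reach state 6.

Answer: 3

Working:
BFS to 6:
  L0 = {0}
  L1 = {4,5,7}
  L2 = {3}
  L3 = {2,6}
6 enters at depth 3; path tau·a·a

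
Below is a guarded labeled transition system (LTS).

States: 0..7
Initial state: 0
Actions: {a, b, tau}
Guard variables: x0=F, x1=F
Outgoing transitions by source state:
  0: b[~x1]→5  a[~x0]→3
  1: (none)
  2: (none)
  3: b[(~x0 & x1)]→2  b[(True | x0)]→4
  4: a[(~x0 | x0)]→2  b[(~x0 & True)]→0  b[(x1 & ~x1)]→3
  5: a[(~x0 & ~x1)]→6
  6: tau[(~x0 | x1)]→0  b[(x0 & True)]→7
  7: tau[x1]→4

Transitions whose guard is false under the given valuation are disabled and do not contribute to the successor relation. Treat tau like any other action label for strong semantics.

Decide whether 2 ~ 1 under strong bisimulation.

Bisimulation quotient by refinement:
  round 0: {{0,1,2,3,4,5,6,7}}
  round 1: {{0,4},{1,2,7},{3},{5},{6}}
  round 2: {{0},{1,2,7},{3},{4},{5},{6}}
stable after 3 split(s): 6 block(s)
[2]={1,2,7}  [1]={1,2,7}

Answer: BISIMILAR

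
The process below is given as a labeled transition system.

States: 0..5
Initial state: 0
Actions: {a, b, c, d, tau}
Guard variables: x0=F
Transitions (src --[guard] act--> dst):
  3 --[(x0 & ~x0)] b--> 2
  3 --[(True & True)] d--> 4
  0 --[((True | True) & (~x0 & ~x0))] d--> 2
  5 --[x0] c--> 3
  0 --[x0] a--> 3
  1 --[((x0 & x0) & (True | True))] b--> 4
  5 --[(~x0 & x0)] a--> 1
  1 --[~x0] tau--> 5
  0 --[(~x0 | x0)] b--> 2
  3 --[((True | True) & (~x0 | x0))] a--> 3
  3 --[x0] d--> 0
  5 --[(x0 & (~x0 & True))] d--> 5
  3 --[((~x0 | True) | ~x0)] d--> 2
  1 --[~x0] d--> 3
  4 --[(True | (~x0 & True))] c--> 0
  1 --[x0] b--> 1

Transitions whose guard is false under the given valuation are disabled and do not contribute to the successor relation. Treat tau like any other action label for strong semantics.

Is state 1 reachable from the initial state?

After dropping false guards: 8 live edges.
Layer 0: {0}
Layer 1: {2}  cumulative {0,2}
Reach set: {0,2}

Answer: UNREACHABLE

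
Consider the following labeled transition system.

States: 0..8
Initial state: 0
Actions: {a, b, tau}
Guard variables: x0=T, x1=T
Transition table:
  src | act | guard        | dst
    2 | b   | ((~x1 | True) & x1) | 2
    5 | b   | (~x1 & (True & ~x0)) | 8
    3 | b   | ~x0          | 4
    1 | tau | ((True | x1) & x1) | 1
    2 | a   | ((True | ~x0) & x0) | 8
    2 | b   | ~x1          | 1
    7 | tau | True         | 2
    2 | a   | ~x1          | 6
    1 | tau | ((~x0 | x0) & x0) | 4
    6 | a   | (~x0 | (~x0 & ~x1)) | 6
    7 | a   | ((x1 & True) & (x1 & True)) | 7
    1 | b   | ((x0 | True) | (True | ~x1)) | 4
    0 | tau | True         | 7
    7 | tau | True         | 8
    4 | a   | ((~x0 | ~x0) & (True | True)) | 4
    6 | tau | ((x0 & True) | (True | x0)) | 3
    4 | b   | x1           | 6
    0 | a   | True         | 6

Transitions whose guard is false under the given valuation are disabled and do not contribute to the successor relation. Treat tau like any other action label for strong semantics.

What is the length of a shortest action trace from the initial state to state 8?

Answer: 2

Trace:
BFS to 8:
  Layer 0: {0}
  Layer 1: {6,7}
  Layer 2: {2,3,8}
8 enters at depth 2; path tau·tau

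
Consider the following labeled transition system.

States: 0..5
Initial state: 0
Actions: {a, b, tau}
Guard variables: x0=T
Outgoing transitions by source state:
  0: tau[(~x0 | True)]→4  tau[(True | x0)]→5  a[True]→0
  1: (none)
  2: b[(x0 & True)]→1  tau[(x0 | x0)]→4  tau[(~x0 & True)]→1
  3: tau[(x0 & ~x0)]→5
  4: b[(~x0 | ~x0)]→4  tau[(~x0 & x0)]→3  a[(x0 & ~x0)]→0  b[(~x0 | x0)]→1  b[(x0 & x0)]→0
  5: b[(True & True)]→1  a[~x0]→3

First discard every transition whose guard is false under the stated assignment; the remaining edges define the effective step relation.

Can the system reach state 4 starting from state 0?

8 transition(s) survive guard evaluation.
L0 = {0}
L1 = {4,5}  cumulative {0,4,5}
L2 = {1}  cumulative {0,1,4,5}
Reachable = {0,1,4,5}
trace reaching 4: tau

Answer: REACHABLE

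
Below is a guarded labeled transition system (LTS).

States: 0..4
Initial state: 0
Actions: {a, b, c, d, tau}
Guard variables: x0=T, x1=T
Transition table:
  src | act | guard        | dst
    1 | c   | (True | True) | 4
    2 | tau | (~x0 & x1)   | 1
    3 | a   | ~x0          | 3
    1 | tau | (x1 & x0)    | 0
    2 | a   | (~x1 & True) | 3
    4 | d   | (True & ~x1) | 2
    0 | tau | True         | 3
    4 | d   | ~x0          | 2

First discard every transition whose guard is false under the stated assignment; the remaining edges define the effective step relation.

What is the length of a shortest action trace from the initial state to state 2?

Layered search for 2:
  L0 = {0}
  L1 = {3}
2 never appears.

Answer: UNREACHABLE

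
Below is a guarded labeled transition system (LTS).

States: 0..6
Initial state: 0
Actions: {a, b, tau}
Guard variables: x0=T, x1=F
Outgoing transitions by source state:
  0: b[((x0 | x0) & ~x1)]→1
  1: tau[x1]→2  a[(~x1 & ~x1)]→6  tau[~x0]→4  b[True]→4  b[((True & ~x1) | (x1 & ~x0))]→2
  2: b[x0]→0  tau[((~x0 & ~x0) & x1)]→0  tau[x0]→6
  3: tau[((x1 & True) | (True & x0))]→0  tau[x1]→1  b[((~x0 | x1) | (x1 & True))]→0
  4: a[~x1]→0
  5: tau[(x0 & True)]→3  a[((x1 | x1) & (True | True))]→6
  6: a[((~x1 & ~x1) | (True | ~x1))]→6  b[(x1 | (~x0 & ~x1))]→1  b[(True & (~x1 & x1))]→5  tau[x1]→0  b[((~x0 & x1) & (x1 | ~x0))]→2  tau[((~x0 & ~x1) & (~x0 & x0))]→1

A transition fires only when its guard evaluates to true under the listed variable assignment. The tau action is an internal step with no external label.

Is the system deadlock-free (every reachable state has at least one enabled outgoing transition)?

Answer: DEADLOCK-FREE

Working:
Reach set: {0,1,2,4,6}
  0: b→1  [1 out]
  1: a→6  b→2  b→4  [3 out]
  2: b→0  tau→6  [2 out]
  4: a→0  [1 out]
  6: a→6  [1 out]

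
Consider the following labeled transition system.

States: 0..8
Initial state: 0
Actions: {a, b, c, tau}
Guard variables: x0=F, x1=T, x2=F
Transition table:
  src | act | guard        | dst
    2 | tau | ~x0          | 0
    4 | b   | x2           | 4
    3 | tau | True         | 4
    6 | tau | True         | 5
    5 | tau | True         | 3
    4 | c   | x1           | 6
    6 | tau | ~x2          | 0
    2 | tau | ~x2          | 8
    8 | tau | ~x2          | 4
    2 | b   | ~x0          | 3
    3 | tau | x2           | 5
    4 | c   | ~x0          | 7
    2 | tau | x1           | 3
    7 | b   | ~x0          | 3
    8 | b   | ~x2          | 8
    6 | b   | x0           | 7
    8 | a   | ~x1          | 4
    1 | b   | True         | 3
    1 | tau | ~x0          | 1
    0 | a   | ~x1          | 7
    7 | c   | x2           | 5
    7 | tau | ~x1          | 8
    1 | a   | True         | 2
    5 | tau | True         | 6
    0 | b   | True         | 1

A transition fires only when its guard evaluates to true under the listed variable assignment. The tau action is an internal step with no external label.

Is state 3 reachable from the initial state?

Answer: REACHABLE

Working:
After dropping false guards: 18 live edges.
depth 0: {0}
depth 1: {1}  cumulative {0,1}
depth 2: {2,3}  cumulative {0,1,2,3}
depth 3: {4,8}  cumulative {0,1,2,3,4,8}
depth 4: {6,7}  cumulative {0,1,2,3,4,6,7,8}
depth 5: {5}  cumulative {0,1,2,3,4,5,6,7,8}
R = {0,1,2,3,4,5,6,7,8}
Path to 3: b·b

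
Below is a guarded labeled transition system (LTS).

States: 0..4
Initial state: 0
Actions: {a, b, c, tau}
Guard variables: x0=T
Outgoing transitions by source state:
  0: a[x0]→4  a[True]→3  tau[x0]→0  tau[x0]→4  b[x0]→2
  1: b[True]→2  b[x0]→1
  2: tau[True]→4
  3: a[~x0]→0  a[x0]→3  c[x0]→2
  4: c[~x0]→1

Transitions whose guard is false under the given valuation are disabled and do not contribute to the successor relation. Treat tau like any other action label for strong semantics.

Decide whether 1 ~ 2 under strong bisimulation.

Answer: NOT BISIMILAR

Working:
Bisimulation quotient by refinement:
  π0 = {{0,1,2,3,4}}
  π1 = {{0},{1},{2},{3},{4}}
stable after 2 split(s): 5 block(s)
1∈{1}, 2∈{2}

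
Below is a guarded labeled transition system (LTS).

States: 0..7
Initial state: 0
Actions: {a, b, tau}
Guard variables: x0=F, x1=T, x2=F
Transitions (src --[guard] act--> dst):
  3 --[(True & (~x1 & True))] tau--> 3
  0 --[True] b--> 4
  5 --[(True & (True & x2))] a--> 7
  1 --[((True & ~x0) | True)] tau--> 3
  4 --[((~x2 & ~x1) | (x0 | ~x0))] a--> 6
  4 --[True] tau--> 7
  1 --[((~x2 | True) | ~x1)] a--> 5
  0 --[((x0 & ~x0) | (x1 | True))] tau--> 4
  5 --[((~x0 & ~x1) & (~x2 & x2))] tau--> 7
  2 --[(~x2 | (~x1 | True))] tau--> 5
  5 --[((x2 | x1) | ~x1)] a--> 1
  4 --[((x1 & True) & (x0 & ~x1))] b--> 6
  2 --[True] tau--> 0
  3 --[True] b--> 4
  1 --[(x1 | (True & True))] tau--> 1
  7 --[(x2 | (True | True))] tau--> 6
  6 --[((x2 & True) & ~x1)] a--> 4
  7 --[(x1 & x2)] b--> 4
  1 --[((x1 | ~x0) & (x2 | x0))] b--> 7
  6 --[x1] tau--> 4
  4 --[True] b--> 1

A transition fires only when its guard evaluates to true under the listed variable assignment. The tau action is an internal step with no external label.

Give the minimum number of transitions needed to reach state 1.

Answer: 2

Analysis:
Layered search for 1:
  Layer 0: {0}
  Layer 1: {4}
  Layer 2: {1,6,7}
depth(1)=2, e.g. b·b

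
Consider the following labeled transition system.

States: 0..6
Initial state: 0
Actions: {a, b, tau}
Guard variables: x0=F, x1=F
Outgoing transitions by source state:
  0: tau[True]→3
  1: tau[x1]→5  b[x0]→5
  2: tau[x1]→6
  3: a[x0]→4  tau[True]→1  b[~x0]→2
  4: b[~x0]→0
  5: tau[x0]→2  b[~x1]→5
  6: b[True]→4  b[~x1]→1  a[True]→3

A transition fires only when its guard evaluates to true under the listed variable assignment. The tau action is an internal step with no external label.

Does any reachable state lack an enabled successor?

Reachable = {0,1,2,3}
  0: tau→3  [1 exit(s)]
  1: ∅  [no exit]
  2: ∅  [no exit]
  3: b→2  tau→1  [2 exit(s)]
trace reaching 1: tau·tau

Answer: DEADLOCK at state 1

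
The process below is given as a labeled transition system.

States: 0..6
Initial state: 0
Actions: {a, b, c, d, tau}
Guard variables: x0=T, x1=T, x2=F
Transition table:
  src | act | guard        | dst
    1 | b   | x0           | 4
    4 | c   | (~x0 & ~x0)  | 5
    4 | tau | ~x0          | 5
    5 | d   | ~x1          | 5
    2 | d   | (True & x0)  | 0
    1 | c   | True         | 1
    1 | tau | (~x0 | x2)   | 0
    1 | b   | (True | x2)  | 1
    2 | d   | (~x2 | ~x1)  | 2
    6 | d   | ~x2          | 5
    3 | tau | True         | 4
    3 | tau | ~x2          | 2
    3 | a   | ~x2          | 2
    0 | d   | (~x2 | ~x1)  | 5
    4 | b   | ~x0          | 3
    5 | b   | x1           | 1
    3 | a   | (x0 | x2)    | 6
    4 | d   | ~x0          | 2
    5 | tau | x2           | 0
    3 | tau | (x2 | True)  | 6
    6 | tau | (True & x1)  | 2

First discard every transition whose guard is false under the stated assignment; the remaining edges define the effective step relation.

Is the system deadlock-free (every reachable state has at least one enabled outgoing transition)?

Reachable = {0,1,4,5}
  0: d→5  [1 out]
  1: b→1  b→4  c→1  [3 out]
  4: ∅  [deadlock]
  5: b→1  [1 out]
trace reaching 4: d·b·b

Answer: DEADLOCK at state 4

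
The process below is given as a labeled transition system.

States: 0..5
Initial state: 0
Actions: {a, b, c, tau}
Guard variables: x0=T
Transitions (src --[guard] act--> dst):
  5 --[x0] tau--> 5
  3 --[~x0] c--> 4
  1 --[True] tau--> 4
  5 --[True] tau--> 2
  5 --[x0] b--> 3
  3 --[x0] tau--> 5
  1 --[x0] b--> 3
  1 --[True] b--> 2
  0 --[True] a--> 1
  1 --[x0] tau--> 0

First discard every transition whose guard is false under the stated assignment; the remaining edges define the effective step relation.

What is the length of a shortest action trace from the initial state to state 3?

Answer: 2

Analysis:
BFS to 3:
  Layer 0: {0}
  Layer 1: {1}
  Layer 2: {2,3,4}
first hit 3 at d=2 via a·b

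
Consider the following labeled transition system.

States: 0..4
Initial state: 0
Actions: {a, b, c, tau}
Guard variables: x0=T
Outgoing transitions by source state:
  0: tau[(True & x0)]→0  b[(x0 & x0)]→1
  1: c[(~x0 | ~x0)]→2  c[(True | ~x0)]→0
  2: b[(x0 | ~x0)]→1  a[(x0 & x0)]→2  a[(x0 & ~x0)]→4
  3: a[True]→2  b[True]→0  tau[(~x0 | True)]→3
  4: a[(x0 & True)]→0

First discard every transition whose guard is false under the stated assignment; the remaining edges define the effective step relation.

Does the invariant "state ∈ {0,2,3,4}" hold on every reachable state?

Inv-set: {0,2,3,4}
Reachable = {0,1}
  0: ✓
  1: ✗ unsafe
witness against invariant: b → 1

Answer: INVARIANT VIOLATED at state 1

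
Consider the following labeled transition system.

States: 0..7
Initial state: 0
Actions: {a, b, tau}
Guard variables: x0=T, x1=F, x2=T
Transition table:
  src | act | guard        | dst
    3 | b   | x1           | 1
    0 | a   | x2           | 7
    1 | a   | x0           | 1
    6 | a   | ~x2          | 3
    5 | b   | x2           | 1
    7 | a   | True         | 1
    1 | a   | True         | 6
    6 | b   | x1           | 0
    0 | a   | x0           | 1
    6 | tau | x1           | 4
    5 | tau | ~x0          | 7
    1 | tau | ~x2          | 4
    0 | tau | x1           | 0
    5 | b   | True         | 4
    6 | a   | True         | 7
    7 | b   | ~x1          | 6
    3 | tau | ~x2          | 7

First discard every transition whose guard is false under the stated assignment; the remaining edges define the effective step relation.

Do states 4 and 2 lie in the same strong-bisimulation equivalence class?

Answer: BISIMILAR

Trace:
Compute ~ classes (split until stable):
  round 0: {{0,1,2,3,4,5,6,7}}
  round 1: {{0,1,6},{2,3,4},{5},{7}}
  round 2: {{0},{1},{2,3,4},{5},{6},{7}}
6 equivalence class(es) (converged in 3)
4∈{2,3,4}, 2∈{2,3,4}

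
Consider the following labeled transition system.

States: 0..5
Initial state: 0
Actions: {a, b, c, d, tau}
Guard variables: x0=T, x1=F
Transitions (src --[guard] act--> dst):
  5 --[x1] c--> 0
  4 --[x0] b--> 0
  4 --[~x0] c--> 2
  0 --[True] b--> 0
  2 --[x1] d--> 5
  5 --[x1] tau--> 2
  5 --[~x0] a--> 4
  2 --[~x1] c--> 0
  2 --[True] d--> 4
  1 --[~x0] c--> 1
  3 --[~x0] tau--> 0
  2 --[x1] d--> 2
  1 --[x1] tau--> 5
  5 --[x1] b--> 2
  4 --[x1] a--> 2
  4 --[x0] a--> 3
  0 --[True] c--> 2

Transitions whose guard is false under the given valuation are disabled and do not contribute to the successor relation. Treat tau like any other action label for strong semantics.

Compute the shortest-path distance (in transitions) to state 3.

Answer: 3

Analysis:
BFS to 3:
  depth 0: {0}
  depth 1: {2}
  depth 2: {4}
  depth 3: {3}
first hit 3 at d=3 via c·d·a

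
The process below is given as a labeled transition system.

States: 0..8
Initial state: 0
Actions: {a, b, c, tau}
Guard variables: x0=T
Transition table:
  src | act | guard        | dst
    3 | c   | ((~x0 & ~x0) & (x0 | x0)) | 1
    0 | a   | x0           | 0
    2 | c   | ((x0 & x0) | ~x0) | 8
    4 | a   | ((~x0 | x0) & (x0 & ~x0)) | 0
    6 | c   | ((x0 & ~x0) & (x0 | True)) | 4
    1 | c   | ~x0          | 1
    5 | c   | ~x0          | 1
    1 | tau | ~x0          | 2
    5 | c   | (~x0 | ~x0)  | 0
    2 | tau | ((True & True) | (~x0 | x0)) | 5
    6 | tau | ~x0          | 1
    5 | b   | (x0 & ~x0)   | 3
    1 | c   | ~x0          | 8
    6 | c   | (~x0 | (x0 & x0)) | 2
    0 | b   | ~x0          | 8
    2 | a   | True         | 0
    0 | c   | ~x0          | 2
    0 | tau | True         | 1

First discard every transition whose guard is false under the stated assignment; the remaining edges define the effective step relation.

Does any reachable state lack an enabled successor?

Reach set: {0,1}
  0: a→0  tau→1  [2 out]
  1: ∅  [STUCK]
trace reaching 1: tau

Answer: DEADLOCK at state 1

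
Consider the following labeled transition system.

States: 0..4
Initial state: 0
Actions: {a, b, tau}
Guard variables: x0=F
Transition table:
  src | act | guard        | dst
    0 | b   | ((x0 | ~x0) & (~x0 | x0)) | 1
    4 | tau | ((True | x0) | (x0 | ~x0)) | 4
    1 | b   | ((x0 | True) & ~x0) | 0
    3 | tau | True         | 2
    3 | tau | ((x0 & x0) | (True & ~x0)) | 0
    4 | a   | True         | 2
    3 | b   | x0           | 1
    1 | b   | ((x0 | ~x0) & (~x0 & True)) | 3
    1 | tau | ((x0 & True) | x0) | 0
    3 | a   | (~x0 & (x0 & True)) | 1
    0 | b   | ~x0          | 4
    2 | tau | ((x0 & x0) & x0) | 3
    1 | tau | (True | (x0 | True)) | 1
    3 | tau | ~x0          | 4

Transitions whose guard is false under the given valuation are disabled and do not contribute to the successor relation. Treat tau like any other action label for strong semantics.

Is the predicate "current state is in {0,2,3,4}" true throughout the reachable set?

Answer: INVARIANT VIOLATED at state 1

Working:
Inv-set: {0,2,3,4}
Reach set: {0,1,2,3,4}
  0: ok
  1: VIOLATES
  2: ok
  3: ok
  4: ok
witness against invariant: b → 1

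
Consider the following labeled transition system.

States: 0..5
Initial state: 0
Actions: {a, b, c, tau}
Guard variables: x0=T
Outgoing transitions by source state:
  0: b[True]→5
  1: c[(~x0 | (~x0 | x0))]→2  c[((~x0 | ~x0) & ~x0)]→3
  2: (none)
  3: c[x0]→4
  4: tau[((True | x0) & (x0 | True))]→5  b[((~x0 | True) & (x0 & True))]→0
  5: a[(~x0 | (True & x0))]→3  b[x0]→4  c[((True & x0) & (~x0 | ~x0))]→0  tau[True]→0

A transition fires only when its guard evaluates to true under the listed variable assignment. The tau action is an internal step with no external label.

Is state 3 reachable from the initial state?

Answer: REACHABLE

Analysis:
After dropping false guards: 8 live edges.
Layer 0: {0}
Layer 1: {5}  total {0,5}
Layer 2: {3,4}  total {0,3,4,5}
Reachable = {0,3,4,5}
trace reaching 3: b·a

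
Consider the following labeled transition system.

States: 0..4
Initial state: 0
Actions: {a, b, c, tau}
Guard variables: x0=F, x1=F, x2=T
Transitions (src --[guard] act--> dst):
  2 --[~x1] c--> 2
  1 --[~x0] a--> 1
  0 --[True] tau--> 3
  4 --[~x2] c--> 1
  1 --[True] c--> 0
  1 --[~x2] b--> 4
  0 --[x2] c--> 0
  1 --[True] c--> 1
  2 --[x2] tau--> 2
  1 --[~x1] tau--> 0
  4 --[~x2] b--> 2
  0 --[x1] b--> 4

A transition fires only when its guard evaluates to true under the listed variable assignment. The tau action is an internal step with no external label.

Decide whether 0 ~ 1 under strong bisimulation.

Bisimulation quotient by refinement:
  π0 = {{0,1,2,3,4}}
  π1 = {{0,2},{1},{3,4}}
  π2 = {{0},{1},{2},{3,4}}
4 equivalence class(es) (converged in 3)
[0]={0}  [1]={1}

Answer: NOT BISIMILAR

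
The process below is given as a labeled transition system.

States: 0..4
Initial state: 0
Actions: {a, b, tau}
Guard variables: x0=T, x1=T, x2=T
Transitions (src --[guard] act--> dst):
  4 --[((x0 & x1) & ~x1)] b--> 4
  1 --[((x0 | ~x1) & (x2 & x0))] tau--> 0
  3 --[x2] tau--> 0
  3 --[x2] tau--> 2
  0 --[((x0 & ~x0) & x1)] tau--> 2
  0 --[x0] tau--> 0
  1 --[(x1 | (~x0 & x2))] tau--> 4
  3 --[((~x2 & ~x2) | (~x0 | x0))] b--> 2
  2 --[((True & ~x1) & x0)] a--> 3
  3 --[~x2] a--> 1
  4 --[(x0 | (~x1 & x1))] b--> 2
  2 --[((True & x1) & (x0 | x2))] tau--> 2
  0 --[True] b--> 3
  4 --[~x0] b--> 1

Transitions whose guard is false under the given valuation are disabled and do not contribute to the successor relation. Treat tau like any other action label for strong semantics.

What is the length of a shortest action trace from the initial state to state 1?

Layered search for 1:
  L0 = {0}
  L1 = {3}
  L2 = {2}
1 never appears.

Answer: UNREACHABLE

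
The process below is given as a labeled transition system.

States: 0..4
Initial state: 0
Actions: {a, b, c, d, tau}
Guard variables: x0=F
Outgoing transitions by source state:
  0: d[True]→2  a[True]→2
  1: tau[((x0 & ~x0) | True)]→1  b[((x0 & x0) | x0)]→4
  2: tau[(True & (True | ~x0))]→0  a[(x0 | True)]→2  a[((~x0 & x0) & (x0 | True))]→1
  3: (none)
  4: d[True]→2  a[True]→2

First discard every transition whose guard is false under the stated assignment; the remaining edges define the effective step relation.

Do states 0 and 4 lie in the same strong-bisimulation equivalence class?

Bisimulation quotient by refinement:
  round 0: {{0,1,2,3,4}}
  round 1: {{0,4},{1},{2},{3}}
4 equivalence class(es) (converged in 2)
class of 0: {0,4}; class of 4: {0,4}

Answer: BISIMILAR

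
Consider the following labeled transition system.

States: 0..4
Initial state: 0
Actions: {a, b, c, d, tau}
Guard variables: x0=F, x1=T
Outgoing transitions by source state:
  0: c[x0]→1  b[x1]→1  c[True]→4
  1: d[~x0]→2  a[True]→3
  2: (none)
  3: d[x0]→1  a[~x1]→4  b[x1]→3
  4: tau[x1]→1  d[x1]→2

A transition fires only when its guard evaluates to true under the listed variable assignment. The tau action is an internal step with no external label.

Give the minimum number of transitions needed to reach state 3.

Breadth-first toward 3:
  depth 0: {0}
  depth 1: {1,4}
  depth 2: {2,3}
3 enters at depth 2; path b·a

Answer: 2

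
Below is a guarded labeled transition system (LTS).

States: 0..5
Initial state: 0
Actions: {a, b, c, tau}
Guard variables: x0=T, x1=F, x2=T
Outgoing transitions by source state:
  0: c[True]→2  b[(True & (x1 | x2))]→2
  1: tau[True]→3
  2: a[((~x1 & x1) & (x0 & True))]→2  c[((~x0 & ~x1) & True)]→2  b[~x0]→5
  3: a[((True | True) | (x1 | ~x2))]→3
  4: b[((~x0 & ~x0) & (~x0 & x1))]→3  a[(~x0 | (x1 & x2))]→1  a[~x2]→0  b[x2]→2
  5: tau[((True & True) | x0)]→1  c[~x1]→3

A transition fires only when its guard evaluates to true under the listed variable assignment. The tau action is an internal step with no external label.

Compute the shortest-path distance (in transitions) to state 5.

Answer: UNREACHABLE

Trace:
Breadth-first toward 5:
  Layer 0: {0}
  Layer 1: {2}
5 never appears.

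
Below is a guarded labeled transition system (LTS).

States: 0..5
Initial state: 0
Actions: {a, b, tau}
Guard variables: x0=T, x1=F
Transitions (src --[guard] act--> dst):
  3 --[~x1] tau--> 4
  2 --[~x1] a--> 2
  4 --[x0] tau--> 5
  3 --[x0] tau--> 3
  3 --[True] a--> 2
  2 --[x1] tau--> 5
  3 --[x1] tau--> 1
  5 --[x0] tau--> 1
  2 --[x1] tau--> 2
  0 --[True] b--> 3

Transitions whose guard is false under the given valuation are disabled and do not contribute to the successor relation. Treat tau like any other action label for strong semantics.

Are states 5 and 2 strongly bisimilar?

Answer: NOT BISIMILAR

Trace:
Compute ~ classes (split until stable):
  π0 = {{0,1,2,3,4,5}}
  π1 = {{0},{1},{2},{3},{4,5}}
  π2 = {{0},{1},{2},{3},{4},{5}}
Fixed point at round 3; 6 class(es).
5∈{5}, 2∈{2}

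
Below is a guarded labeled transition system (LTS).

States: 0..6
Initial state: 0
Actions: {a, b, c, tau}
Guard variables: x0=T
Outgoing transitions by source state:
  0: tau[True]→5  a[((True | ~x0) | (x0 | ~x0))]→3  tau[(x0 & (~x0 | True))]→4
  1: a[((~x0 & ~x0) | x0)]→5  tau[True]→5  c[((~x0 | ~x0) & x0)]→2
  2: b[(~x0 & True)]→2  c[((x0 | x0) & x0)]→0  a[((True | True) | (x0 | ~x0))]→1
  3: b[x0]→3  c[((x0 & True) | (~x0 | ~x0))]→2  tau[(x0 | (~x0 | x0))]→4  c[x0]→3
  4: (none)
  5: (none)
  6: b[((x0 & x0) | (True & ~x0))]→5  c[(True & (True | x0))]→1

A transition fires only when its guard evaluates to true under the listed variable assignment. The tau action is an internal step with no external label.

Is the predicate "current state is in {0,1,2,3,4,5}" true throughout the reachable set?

Inv-set: {0,1,2,3,4,5}
Reachable = {0,1,2,3,4,5}
  0: ✓
  1: ✓
  2: ✓
  3: ✓
  4: ✓
  5: ✓

Answer: INVARIANT HOLDS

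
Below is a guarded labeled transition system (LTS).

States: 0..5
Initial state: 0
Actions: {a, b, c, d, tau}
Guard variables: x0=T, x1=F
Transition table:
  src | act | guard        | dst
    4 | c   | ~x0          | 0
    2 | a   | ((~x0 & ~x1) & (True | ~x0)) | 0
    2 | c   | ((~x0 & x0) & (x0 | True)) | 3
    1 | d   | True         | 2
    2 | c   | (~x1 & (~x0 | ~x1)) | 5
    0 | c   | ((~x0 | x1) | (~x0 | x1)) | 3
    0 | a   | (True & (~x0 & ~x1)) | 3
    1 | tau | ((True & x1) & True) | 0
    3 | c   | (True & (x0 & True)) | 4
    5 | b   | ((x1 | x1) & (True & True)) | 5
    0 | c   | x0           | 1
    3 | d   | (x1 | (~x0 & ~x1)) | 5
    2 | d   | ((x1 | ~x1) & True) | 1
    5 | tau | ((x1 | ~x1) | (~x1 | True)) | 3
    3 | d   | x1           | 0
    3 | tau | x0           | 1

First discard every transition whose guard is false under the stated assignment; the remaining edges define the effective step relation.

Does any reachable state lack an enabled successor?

R = {0,1,2,3,4,5}
  0: c→1  [1 exit(s)]
  1: d→2  [1 exit(s)]
  2: c→5  d→1  [2 exit(s)]
  3: c→4  tau→1  [2 exit(s)]
  4: ∅  [no exit]
  5: tau→3  [1 exit(s)]
witness 4: c·d·c·tau·c

Answer: DEADLOCK at state 4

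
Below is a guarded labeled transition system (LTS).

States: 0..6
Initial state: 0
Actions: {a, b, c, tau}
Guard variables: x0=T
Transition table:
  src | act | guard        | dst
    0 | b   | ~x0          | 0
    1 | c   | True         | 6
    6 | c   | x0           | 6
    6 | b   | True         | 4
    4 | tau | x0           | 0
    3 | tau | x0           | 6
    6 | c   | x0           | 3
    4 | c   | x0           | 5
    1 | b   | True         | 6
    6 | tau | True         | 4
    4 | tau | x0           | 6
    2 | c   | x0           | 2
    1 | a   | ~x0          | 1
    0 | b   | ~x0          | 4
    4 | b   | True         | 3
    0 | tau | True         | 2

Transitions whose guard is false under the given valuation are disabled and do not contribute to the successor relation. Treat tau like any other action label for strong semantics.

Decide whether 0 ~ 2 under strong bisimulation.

Bisimulation quotient by refinement:
  round 0: {{0,1,2,3,4,5,6}}
  round 1: {{0,3},{1},{2},{4,6},{5}}
  round 2: {{0},{1},{2},{3},{4},{5},{6}}
7 equivalence class(es) (converged in 3)
0∈{0}, 2∈{2}

Answer: NOT BISIMILAR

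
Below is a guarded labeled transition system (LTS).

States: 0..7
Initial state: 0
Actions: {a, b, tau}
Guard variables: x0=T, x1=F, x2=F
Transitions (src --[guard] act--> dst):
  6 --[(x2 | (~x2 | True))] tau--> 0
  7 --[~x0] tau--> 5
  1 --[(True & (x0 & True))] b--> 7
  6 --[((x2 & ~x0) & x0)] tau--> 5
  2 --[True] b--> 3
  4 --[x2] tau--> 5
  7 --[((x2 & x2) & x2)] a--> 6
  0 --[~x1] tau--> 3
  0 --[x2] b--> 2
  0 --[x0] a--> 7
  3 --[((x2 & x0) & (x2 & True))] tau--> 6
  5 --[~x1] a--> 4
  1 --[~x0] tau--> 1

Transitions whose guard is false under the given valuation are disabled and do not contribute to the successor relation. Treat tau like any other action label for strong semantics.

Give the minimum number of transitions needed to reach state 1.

Answer: UNREACHABLE

Trace:
Layered search for 1:
  L0 = {0}
  L1 = {3,7}
1 never appears.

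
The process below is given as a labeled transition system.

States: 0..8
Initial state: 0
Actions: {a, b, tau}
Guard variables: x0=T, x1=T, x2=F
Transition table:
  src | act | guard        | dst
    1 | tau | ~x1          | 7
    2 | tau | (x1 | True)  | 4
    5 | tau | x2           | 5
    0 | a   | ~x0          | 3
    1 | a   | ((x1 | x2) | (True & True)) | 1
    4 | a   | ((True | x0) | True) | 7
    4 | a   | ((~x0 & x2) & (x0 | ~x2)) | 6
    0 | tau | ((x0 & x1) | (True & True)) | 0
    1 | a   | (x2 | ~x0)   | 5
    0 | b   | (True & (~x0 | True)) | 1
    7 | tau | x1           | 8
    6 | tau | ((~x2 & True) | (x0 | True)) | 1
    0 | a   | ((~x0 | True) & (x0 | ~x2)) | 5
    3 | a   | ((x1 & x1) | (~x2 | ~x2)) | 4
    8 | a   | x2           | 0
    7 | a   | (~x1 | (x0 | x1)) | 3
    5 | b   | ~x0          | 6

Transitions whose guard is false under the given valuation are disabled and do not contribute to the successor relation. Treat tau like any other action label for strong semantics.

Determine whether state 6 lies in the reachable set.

Answer: UNREACHABLE

Working:
10 transition(s) survive guard evaluation.
Layer 0: {0}
Layer 1: {1,5}  now seen {0,1,5}
Reach set: {0,1,5}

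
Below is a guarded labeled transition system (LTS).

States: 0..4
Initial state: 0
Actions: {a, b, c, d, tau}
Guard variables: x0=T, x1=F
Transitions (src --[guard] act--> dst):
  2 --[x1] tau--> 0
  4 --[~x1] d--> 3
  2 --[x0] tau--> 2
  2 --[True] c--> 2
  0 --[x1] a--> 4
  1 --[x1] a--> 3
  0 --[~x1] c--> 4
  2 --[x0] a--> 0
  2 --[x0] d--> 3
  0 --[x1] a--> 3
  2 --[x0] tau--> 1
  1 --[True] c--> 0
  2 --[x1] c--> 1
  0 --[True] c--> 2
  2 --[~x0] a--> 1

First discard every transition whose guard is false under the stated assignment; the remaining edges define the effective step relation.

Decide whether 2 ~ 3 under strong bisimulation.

Answer: NOT BISIMILAR

Working:
Bisimulation quotient by refinement:
  round 0: {{0,1,2,3,4}}
  round 1: {{0,1},{2},{3},{4}}
  round 2: {{0},{1},{2},{3},{4}}
stable after 3 split(s): 5 block(s)
2∈{2}, 3∈{3}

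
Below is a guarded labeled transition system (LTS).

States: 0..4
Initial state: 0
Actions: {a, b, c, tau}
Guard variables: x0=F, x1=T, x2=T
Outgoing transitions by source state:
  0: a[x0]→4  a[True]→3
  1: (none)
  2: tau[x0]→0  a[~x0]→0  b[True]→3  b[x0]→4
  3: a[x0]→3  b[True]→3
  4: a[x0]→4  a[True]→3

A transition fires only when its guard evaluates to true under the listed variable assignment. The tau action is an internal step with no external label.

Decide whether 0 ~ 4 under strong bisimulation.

Bisimulation quotient by refinement:
  round 0: {{0,1,2,3,4}}
  round 1: {{0,4},{1},{2},{3}}
Fixed point at round 2; 4 class(es).
class of 0: {0,4}; class of 4: {0,4}

Answer: BISIMILAR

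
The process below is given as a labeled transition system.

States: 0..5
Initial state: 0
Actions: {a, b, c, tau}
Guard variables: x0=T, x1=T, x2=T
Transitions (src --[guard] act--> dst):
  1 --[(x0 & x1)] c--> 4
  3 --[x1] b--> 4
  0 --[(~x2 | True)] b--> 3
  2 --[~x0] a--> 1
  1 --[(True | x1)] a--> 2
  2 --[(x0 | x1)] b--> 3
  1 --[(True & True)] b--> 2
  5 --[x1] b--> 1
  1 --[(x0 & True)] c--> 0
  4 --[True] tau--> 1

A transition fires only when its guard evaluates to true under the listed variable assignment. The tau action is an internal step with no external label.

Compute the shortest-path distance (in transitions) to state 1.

Answer: 3

Analysis:
BFS to 1:
  depth 0: {0}
  depth 1: {3}
  depth 2: {4}
  depth 3: {1}
depth(1)=3, e.g. b·b·tau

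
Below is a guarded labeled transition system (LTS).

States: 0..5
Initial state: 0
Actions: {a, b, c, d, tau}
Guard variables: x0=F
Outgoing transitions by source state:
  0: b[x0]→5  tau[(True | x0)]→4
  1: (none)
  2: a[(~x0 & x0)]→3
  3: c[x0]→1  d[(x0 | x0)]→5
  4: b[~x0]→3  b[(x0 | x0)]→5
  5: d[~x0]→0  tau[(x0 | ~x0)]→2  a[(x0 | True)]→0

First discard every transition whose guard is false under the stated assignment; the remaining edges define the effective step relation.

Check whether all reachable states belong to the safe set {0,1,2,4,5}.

Allowed set {0,1,2,4,5}
Reachable = {0,3,4}
  0: safe
  3: ✗ unsafe
  4: safe
counterexample path to 3: tau·b

Answer: INVARIANT VIOLATED at state 3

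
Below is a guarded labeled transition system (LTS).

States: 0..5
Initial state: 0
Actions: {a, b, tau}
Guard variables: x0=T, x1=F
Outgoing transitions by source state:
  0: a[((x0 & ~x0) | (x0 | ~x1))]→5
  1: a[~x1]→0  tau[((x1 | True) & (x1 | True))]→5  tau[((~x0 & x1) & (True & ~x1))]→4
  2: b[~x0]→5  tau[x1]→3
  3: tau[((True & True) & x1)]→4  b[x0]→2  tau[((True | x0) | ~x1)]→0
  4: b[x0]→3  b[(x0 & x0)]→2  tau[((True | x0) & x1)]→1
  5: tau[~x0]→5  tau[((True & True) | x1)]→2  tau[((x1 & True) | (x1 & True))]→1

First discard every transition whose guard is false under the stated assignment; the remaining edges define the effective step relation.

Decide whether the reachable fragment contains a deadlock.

Answer: DEADLOCK at state 2

Trace:
Reachable = {0,2,5}
  0: a→5  [deg 1]
  2: ∅  [STUCK]
  5: tau→2  [deg 1]
Path to 2: a·tau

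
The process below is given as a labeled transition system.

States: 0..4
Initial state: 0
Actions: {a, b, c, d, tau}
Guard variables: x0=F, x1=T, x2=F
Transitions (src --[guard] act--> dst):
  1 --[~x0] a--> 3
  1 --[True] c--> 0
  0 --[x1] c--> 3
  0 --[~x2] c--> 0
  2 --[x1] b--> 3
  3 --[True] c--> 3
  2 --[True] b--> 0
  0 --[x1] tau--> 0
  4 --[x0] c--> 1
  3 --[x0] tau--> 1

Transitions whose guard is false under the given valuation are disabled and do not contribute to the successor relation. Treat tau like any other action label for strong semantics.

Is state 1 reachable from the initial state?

8 transition(s) survive guard evaluation.
L0 = {0}
L1 = {3}  total {0,3}
Reach set: {0,3}

Answer: UNREACHABLE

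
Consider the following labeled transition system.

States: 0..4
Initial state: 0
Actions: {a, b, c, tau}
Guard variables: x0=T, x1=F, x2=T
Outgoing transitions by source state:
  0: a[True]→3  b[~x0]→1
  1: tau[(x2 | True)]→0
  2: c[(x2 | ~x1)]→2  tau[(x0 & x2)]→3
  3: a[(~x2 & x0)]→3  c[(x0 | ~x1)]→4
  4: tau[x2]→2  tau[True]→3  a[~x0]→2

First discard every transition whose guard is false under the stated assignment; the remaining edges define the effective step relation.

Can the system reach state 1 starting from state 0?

Answer: UNREACHABLE

Working:
7 transition(s) survive guard evaluation.
Layer 0: {0}
Layer 1: {3}  now seen {0,3}
Layer 2: {4}  now seen {0,3,4}
Layer 3: {2}  now seen {0,2,3,4}
Reach set: {0,2,3,4}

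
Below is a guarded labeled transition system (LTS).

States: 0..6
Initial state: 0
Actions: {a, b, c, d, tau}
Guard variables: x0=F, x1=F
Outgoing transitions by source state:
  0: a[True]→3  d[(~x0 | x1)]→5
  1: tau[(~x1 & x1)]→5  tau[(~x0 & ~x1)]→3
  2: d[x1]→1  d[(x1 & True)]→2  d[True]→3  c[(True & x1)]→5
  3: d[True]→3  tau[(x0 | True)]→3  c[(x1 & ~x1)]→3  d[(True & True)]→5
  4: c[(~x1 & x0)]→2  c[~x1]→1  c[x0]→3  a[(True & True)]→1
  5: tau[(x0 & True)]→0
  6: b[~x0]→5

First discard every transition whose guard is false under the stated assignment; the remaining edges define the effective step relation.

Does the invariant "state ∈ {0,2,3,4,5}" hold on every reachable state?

Answer: INVARIANT HOLDS

Trace:
Allowed set {0,2,3,4,5}
R = {0,3,5}
  0: safe
  3: safe
  5: safe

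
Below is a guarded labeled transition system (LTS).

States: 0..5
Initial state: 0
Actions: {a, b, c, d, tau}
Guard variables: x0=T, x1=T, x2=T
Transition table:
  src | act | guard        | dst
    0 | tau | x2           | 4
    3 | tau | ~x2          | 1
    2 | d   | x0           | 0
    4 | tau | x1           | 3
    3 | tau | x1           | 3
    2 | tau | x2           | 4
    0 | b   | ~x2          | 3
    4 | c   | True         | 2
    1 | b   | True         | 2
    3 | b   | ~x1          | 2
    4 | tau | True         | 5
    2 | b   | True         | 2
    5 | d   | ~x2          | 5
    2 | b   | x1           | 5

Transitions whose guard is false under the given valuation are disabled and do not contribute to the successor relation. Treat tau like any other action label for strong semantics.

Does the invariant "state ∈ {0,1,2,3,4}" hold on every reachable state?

Safe = {0,1,2,3,4}
Reachable = {0,2,3,4,5}
  0: safe
  2: safe
  3: safe
  4: safe
  5: ✗ unsafe
witness against invariant: tau·tau → 5

Answer: INVARIANT VIOLATED at state 5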